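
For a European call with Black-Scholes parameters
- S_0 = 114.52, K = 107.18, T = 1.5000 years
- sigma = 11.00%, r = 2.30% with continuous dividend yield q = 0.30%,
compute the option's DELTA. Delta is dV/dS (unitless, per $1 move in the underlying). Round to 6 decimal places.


Answer: Delta = 0.779296

Derivation:
d1 = 0.7817198847; d2 = 0.6469979489
phi(d1) = 0.2939100466; exp(-qT) = 0.9955101098; exp(-rT) = 0.9660883397
N(d1) = 0.7828103935
Delta = exp(-qT) * N(d1) = 0.9955101098 * 0.7828103935 = 0.779296


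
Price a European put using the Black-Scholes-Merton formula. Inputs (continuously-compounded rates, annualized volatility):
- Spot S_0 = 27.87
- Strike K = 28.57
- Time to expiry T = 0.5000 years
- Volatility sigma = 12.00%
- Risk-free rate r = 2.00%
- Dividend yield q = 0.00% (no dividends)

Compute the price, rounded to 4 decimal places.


Answer: Price = 1.1725

Derivation:
d1 = (ln(S/K) + (r - q + 0.5*sigma^2) * T) / (sigma * sqrt(T)) = -0.13206839
d2 = d1 - sigma * sqrt(T) = -0.21692121
exp(-rT) = 0.99004983; exp(-qT) = 1.00000000
P = K * exp(-rT) * N(-d2) - S_0 * exp(-qT) * N(-d1)
N(-d1) = 0.55253490; N(-d2) = 0.58586512
P = 28.5700 * 0.99004983 * 0.58586512 - 27.8700 * 1.00000000 * 0.55253490 = 1.1725


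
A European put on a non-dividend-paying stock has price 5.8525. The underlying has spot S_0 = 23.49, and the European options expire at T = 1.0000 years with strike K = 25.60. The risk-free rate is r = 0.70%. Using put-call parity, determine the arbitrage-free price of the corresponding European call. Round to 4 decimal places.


Put-call parity: C - P = S_0 * exp(-qT) - K * exp(-rT).
S_0 * exp(-qT) = 23.4900 * 1.00000000 = 23.49000000
K * exp(-rT) = 25.6000 * 0.99302444 = 25.42142574
C = P + S*exp(-qT) - K*exp(-rT)
C = 5.8525 + 23.49000000 - 25.42142574 = 3.9211

Answer: Call price = 3.9211


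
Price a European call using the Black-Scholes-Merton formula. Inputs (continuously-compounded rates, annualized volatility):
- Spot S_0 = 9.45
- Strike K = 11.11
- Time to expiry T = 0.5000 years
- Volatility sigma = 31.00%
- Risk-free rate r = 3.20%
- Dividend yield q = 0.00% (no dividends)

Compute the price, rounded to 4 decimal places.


Answer: Price = 0.3364

Derivation:
d1 = (ln(S/K) + (r - q + 0.5*sigma^2) * T) / (sigma * sqrt(T)) = -0.55567581
d2 = d1 - sigma * sqrt(T) = -0.77487892
exp(-rT) = 0.98412732; exp(-qT) = 1.00000000
C = S_0 * exp(-qT) * N(d1) - K * exp(-rT) * N(d2)
N(d1) = 0.28921625; N(d2) = 0.21920561
C = 9.4500 * 1.00000000 * 0.28921625 - 11.1100 * 0.98412732 * 0.21920561 = 0.3364


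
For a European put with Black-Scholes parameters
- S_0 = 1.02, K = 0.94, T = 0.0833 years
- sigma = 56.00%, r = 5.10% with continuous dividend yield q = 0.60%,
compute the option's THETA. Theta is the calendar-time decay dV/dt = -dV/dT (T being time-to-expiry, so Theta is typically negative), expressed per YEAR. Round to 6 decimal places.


d1 = 0.6093582043; d2 = 0.4477324638
phi(d1) = 0.3313443064; exp(-qT) = 0.9995003249; exp(-rT) = 0.9957607113
Theta = -S*exp(-qT)*phi(d1)*sigma/(2*sqrt(T)) + r*K*exp(-rT)*N(-d2) - q*S*exp(-qT)*N(-d1)
N(-d1) = 0.2711435175; N(-d2) = 0.3271731448; sqrt(T) = 0.2886173938
Term 1 = -1.0200 * 0.9995003249 * 0.3313443064 * 0.5600 / (2 * 0.2886173938) = -0.3277163841
Term 2 = 0.0510 * 0.9400 * 0.9957607113 * 0.3271731448 = 0.0156181887
Term 3 = -0.0060 * 1.0200 * 0.9995003249 * 0.2711435175 = -0.0016585692
Theta = -0.3277163841 + (0.0156181887) + (-0.0016585692) = -0.313757

Answer: Theta = -0.313757


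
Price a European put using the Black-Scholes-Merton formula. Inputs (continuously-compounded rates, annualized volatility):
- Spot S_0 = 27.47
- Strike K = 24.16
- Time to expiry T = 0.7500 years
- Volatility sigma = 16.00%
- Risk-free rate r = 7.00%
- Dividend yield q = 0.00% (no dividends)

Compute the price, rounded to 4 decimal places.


d1 = (ln(S/K) + (r - q + 0.5*sigma^2) * T) / (sigma * sqrt(T)) = 1.37478738
d2 = d1 - sigma * sqrt(T) = 1.23622331
exp(-rT) = 0.94885432; exp(-qT) = 1.00000000
P = K * exp(-rT) * N(-d2) - S_0 * exp(-qT) * N(-d1)
N(-d1) = 0.08459869; N(-d2) = 0.10818778
P = 24.1600 * 0.94885432 * 0.10818778 - 27.4700 * 1.00000000 * 0.08459869 = 0.1562

Answer: Price = 0.1562


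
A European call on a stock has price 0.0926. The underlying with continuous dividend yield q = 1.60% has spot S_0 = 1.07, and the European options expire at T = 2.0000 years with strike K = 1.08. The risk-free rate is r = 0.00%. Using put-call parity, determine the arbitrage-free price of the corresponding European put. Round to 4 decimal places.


Put-call parity: C - P = S_0 * exp(-qT) - K * exp(-rT).
S_0 * exp(-qT) = 1.0700 * 0.96850658 = 1.03630204
K * exp(-rT) = 1.0800 * 1.00000000 = 1.08000000
P = C - S*exp(-qT) + K*exp(-rT)
P = 0.0926 - 1.03630204 + 1.08000000 = 0.1363

Answer: Put price = 0.1363


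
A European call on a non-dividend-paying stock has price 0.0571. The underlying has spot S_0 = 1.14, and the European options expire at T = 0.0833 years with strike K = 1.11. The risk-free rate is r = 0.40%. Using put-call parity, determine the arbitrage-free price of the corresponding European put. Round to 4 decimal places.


Put-call parity: C - P = S_0 * exp(-qT) - K * exp(-rT).
S_0 * exp(-qT) = 1.1400 * 1.00000000 = 1.14000000
K * exp(-rT) = 1.1100 * 0.99966686 = 1.10963021
P = C - S*exp(-qT) + K*exp(-rT)
P = 0.0571 - 1.14000000 + 1.10963021 = 0.0267

Answer: Put price = 0.0267


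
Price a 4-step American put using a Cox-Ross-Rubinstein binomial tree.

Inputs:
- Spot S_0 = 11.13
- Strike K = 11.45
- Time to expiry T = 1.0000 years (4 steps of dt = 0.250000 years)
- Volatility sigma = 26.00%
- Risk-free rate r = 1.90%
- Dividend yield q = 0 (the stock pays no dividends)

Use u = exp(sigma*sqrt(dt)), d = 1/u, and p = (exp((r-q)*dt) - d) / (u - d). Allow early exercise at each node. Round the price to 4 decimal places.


dt = T/N = 0.250000
u = exp(sigma*sqrt(dt)) = 1.138828; d = 1/u = 0.878095
p = (exp((r-q)*dt) - d) / (u - d) = 0.485807
Discount per step: exp(-r*dt) = 0.995261
Stock lattice S(k, i) with i counting down-moves:
  k=0: S(0,0) = 11.1300
  k=1: S(1,0) = 12.6752; S(1,1) = 9.7732
  k=2: S(2,0) = 14.4348; S(2,1) = 11.1300; S(2,2) = 8.5818
  k=3: S(3,0) = 16.4388; S(3,1) = 12.6752; S(3,2) = 9.7732; S(3,3) = 7.5356
  k=4: S(4,0) = 18.7210; S(4,1) = 14.4348; S(4,2) = 11.1300; S(4,3) = 8.5818; S(4,4) = 6.6170
Terminal payoffs V(N, i) = max(K - S_T, 0):
  V(4,0) = 0.000000; V(4,1) = 0.000000; V(4,2) = 0.320000; V(4,3) = 2.868196; V(4,4) = 4.832986
Backward induction: V(k, i) = exp(-r*dt) * [p * V(k+1, i) + (1-p) * V(k+1, i+1)]; then take max(V_cont, immediate exercise) for American.
  V(3,0) = exp(-r*dt) * [p*0.000000 + (1-p)*0.000000] = 0.000000; exercise = 0.000000; V(3,0) = max -> 0.000000
  V(3,1) = exp(-r*dt) * [p*0.000000 + (1-p)*0.320000] = 0.163762; exercise = 0.000000; V(3,1) = max -> 0.163762
  V(3,2) = exp(-r*dt) * [p*0.320000 + (1-p)*2.868196] = 1.622539; exercise = 1.676798; V(3,2) = max -> 1.676798
  V(3,3) = exp(-r*dt) * [p*2.868196 + (1-p)*4.832986] = 3.860098; exercise = 3.914357; V(3,3) = max -> 3.914357
  V(2,0) = exp(-r*dt) * [p*0.000000 + (1-p)*0.163762] = 0.083806; exercise = 0.000000; V(2,0) = max -> 0.083806
  V(2,1) = exp(-r*dt) * [p*0.163762 + (1-p)*1.676798] = 0.937292; exercise = 0.320000; V(2,1) = max -> 0.937292
  V(2,2) = exp(-r*dt) * [p*1.676798 + (1-p)*3.914357] = 2.813937; exercise = 2.868196; V(2,2) = max -> 2.868196
  V(1,0) = exp(-r*dt) * [p*0.083806 + (1-p)*0.937292] = 0.520186; exercise = 0.000000; V(1,0) = max -> 0.520186
  V(1,1) = exp(-r*dt) * [p*0.937292 + (1-p)*2.868196] = 1.921003; exercise = 1.676798; V(1,1) = max -> 1.921003
  V(0,0) = exp(-r*dt) * [p*0.520186 + (1-p)*1.921003] = 1.234598; exercise = 0.320000; V(0,0) = max -> 1.234598

Answer: Price = V(0,0) = 1.2346


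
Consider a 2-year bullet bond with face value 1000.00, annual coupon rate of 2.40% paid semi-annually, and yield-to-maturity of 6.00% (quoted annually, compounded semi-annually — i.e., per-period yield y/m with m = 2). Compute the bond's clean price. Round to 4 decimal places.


Coupon per period c = face * coupon_rate / m = 12.000000
Periods per year m = 2; per-period yield y/m = 0.030000
Number of cashflows N = 4
Cashflows (t years, CF_t, discount factor 1/(1+y/m)^(m*t), PV):
  t = 0.5000: CF_t = 12.000000, DF = 0.970874, PV = 11.650485
  t = 1.0000: CF_t = 12.000000, DF = 0.942596, PV = 11.311151
  t = 1.5000: CF_t = 12.000000, DF = 0.915142, PV = 10.981700
  t = 2.0000: CF_t = 1012.000000, DF = 0.888487, PV = 899.148892
Price P = sum_t PV_t = 933.092229

Answer: Price = 933.0922


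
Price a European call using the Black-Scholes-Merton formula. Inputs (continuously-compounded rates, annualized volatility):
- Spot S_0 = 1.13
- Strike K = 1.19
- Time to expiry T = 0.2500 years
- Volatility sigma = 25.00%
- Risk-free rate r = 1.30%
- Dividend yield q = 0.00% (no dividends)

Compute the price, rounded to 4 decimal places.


Answer: Price = 0.0339

Derivation:
d1 = (ln(S/K) + (r - q + 0.5*sigma^2) * T) / (sigma * sqrt(T)) = -0.32538540
d2 = d1 - sigma * sqrt(T) = -0.45038540
exp(-rT) = 0.99675528; exp(-qT) = 1.00000000
C = S_0 * exp(-qT) * N(d1) - K * exp(-rT) * N(d2)
N(d1) = 0.37244470; N(d2) = 0.32621629
C = 1.1300 * 1.00000000 * 0.37244470 - 1.1900 * 0.99675528 * 0.32621629 = 0.0339


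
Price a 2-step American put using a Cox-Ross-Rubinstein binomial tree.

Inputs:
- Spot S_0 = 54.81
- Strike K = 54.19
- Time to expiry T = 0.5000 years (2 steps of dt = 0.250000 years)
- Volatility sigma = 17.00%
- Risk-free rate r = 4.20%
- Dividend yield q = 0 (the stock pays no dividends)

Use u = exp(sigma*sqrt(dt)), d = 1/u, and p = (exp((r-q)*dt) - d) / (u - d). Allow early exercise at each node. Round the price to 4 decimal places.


Answer: Price = V(0,0) = 1.7479

Derivation:
dt = T/N = 0.250000
u = exp(sigma*sqrt(dt)) = 1.088717; d = 1/u = 0.918512
p = (exp((r-q)*dt) - d) / (u - d) = 0.540778
Discount per step: exp(-r*dt) = 0.989555
Stock lattice S(k, i) with i counting down-moves:
  k=0: S(0,0) = 54.8100
  k=1: S(1,0) = 59.6726; S(1,1) = 50.3437
  k=2: S(2,0) = 64.9666; S(2,1) = 54.8100; S(2,2) = 46.2413
Terminal payoffs V(N, i) = max(K - S_T, 0):
  V(2,0) = 0.000000; V(2,1) = 0.000000; V(2,2) = 7.948731
Backward induction: V(k, i) = exp(-r*dt) * [p * V(k+1, i) + (1-p) * V(k+1, i+1)]; then take max(V_cont, immediate exercise) for American.
  V(1,0) = exp(-r*dt) * [p*0.000000 + (1-p)*0.000000] = 0.000000; exercise = 0.000000; V(1,0) = max -> 0.000000
  V(1,1) = exp(-r*dt) * [p*0.000000 + (1-p)*7.948731] = 3.612104; exercise = 3.846342; V(1,1) = max -> 3.846342
  V(0,0) = exp(-r*dt) * [p*0.000000 + (1-p)*3.846342] = 1.747875; exercise = 0.000000; V(0,0) = max -> 1.747875


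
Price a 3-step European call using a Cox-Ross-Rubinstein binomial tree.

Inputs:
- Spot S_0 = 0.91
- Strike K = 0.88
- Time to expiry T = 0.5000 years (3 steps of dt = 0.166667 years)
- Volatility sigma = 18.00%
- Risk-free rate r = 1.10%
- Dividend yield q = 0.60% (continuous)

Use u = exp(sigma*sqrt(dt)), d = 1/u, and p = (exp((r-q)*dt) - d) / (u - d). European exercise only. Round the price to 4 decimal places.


Answer: Price = V(0,0) = 0.0654

Derivation:
dt = T/N = 0.166667
u = exp(sigma*sqrt(dt)) = 1.076252; d = 1/u = 0.929150
p = (exp((r-q)*dt) - d) / (u - d) = 0.487304
Discount per step: exp(-r*dt) = 0.998168
Stock lattice S(k, i) with i counting down-moves:
  k=0: S(0,0) = 0.9100
  k=1: S(1,0) = 0.9794; S(1,1) = 0.8455
  k=2: S(2,0) = 1.0541; S(2,1) = 0.9100; S(2,2) = 0.7856
  k=3: S(3,0) = 1.1344; S(3,1) = 0.9794; S(3,2) = 0.8455; S(3,3) = 0.7300
Terminal payoffs V(N, i) = max(S_T - K, 0):
  V(3,0) = 0.254445; V(3,1) = 0.099389; V(3,2) = 0.000000; V(3,3) = 0.000000
Backward induction: V(k, i) = exp(-r*dt) * [p * V(k+1, i) + (1-p) * V(k+1, i+1)].
  V(2,0) = exp(-r*dt) * [p*0.254445 + (1-p)*0.099389] = 0.174628
  V(2,1) = exp(-r*dt) * [p*0.099389 + (1-p)*0.000000] = 0.048344
  V(2,2) = exp(-r*dt) * [p*0.000000 + (1-p)*0.000000] = 0.000000
  V(1,0) = exp(-r*dt) * [p*0.174628 + (1-p)*0.048344] = 0.109682
  V(1,1) = exp(-r*dt) * [p*0.048344 + (1-p)*0.000000] = 0.023515
  V(0,0) = exp(-r*dt) * [p*0.109682 + (1-p)*0.023515] = 0.065385


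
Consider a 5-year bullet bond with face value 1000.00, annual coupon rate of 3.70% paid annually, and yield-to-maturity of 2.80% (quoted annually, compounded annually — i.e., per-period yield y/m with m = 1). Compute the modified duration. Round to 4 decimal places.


Coupon per period c = face * coupon_rate / m = 37.000000
Periods per year m = 1; per-period yield y/m = 0.028000
Number of cashflows N = 5
Cashflows (t years, CF_t, discount factor 1/(1+y/m)^(m*t), PV):
  t = 1.0000: CF_t = 37.000000, DF = 0.972763, PV = 35.992218
  t = 2.0000: CF_t = 37.000000, DF = 0.946267, PV = 35.011885
  t = 3.0000: CF_t = 37.000000, DF = 0.920493, PV = 34.058254
  t = 4.0000: CF_t = 37.000000, DF = 0.895422, PV = 33.130597
  t = 5.0000: CF_t = 1037.000000, DF = 0.871033, PV = 903.260842
Price P = sum_t PV_t = 1041.453796
First compute Macaulay numerator sum_t t * PV_t:
  t * PV_t at t = 1.0000: 35.992218
  t * PV_t at t = 2.0000: 70.023770
  t * PV_t at t = 3.0000: 102.174762
  t * PV_t at t = 4.0000: 132.522389
  t * PV_t at t = 5.0000: 4516.304209
Macaulay duration D = 4857.017348 / 1041.453796 = 4.663690
Modified duration = D / (1 + y/m) = 4.663690 / (1 + 0.028000) = 4.536663

Answer: Modified duration = 4.5367


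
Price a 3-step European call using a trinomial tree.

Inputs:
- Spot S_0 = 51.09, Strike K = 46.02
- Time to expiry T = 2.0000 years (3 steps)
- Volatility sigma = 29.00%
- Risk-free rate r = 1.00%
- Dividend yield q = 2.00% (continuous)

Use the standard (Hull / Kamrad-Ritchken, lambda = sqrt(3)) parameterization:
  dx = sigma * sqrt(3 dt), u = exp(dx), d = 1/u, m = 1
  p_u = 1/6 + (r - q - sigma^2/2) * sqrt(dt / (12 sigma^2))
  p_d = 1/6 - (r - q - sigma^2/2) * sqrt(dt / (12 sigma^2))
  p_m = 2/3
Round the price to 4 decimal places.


Answer: Price = V(0,0) = 9.6830

Derivation:
dt = T/N = 0.666667; dx = sigma*sqrt(3*dt) = 0.410122
u = exp(dx) = 1.507002; d = 1/u = 0.663569
p_u = 0.124362, p_m = 0.666667, p_d = 0.208971
Discount per step: exp(-r*dt) = 0.993356
Stock lattice S(k, j) with j the centered position index:
  k=0: S(0,+0) = 51.0900
  k=1: S(1,-1) = 33.9018; S(1,+0) = 51.0900; S(1,+1) = 76.9927
  k=2: S(2,-2) = 22.4962; S(2,-1) = 33.9018; S(2,+0) = 51.0900; S(2,+1) = 76.9927; S(2,+2) = 116.0281
  k=3: S(3,-3) = 14.9278; S(3,-2) = 22.4962; S(3,-1) = 33.9018; S(3,+0) = 51.0900; S(3,+1) = 76.9927; S(3,+2) = 116.0281; S(3,+3) = 174.8546
Terminal payoffs V(N, j) = max(S_T - K, 0):
  V(3,-3) = 0.000000; V(3,-2) = 0.000000; V(3,-1) = 0.000000; V(3,+0) = 5.070000; V(3,+1) = 30.972708; V(3,+2) = 70.008129; V(3,+3) = 128.834567
Backward induction: V(k, j) = exp(-r*dt) * [p_u * V(k+1, j+1) + p_m * V(k+1, j) + p_d * V(k+1, j-1)]
  V(2,-2) = exp(-r*dt) * [p_u*0.000000 + p_m*0.000000 + p_d*0.000000] = 0.000000
  V(2,-1) = exp(-r*dt) * [p_u*5.070000 + p_m*0.000000 + p_d*0.000000] = 0.626327
  V(2,+0) = exp(-r*dt) * [p_u*30.972708 + p_m*5.070000 + p_d*0.000000] = 7.183781
  V(2,+1) = exp(-r*dt) * [p_u*70.008129 + p_m*30.972708 + p_d*5.070000] = 30.212231
  V(2,+2) = exp(-r*dt) * [p_u*128.834567 + p_m*70.008129 + p_d*30.972708] = 68.707058
  V(1,-1) = exp(-r*dt) * [p_u*7.183781 + p_m*0.626327 + p_d*0.000000] = 1.302231
  V(1,+0) = exp(-r*dt) * [p_u*30.212231 + p_m*7.183781 + p_d*0.626327] = 8.619674
  V(1,+1) = exp(-r*dt) * [p_u*68.707058 + p_m*30.212231 + p_d*7.183781] = 29.986671
  V(0,+0) = exp(-r*dt) * [p_u*29.986671 + p_m*8.619674 + p_d*1.302231] = 9.683017


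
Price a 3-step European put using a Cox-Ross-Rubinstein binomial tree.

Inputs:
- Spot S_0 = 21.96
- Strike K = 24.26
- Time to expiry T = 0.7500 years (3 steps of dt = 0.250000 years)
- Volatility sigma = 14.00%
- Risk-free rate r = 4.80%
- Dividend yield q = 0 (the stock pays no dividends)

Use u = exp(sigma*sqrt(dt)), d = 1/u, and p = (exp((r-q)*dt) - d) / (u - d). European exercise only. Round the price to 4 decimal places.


Answer: Price = V(0,0) = 1.9445

Derivation:
dt = T/N = 0.250000
u = exp(sigma*sqrt(dt)) = 1.072508; d = 1/u = 0.932394
p = (exp((r-q)*dt) - d) / (u - d) = 0.568667
Discount per step: exp(-r*dt) = 0.988072
Stock lattice S(k, i) with i counting down-moves:
  k=0: S(0,0) = 21.9600
  k=1: S(1,0) = 23.5523; S(1,1) = 20.4754
  k=2: S(2,0) = 25.2600; S(2,1) = 21.9600; S(2,2) = 19.0911
  k=3: S(3,0) = 27.0916; S(3,1) = 23.5523; S(3,2) = 20.4754; S(3,3) = 17.8004
Terminal payoffs V(N, i) = max(K - S_T, 0):
  V(3,0) = 0.000000; V(3,1) = 0.707720; V(3,2) = 3.784632; V(3,3) = 6.459570
Backward induction: V(k, i) = exp(-r*dt) * [p * V(k+1, i) + (1-p) * V(k+1, i+1)].
  V(2,0) = exp(-r*dt) * [p*0.000000 + (1-p)*0.707720] = 0.301622
  V(2,1) = exp(-r*dt) * [p*0.707720 + (1-p)*3.784632] = 2.010620
  V(2,2) = exp(-r*dt) * [p*3.784632 + (1-p)*6.459570] = 4.879513
  V(1,0) = exp(-r*dt) * [p*0.301622 + (1-p)*2.010620] = 1.026377
  V(1,1) = exp(-r*dt) * [p*2.010620 + (1-p)*4.879513] = 3.209323
  V(0,0) = exp(-r*dt) * [p*1.026377 + (1-p)*3.209323] = 1.944479


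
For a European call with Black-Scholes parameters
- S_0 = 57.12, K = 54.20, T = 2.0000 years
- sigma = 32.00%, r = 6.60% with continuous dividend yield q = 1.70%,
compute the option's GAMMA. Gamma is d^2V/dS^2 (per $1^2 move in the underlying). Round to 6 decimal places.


d1 = 0.5587765709; d2 = 0.1062282310
phi(d1) = 0.3412792707; exp(-qT) = 0.9665715046; exp(-rT) = 0.8763409951
Gamma = exp(-qT) * phi(d1) / (S * sigma * sqrt(T)) = 0.9665715046 * 0.3412792707 / (57.1200 * 0.3200 * 1.4142135624) = 0.012761

Answer: Gamma = 0.012761


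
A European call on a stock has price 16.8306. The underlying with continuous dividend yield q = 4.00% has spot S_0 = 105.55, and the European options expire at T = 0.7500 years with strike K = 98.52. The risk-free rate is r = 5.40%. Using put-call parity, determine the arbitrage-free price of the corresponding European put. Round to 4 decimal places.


Answer: Put price = 9.0097

Derivation:
Put-call parity: C - P = S_0 * exp(-qT) - K * exp(-rT).
S_0 * exp(-qT) = 105.5500 * 0.97044553 = 102.43052607
K * exp(-rT) = 98.5200 * 0.96030916 = 94.60965889
P = C - S*exp(-qT) + K*exp(-rT)
P = 16.8306 - 102.43052607 + 94.60965889 = 9.0097


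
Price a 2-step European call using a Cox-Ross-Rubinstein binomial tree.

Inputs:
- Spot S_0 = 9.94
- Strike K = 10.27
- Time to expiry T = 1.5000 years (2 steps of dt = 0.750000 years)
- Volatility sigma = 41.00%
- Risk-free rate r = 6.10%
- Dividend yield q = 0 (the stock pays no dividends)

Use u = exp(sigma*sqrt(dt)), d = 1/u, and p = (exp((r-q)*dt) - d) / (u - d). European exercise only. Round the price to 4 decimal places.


Answer: Price = V(0,0) = 2.0636

Derivation:
dt = T/N = 0.750000
u = exp(sigma*sqrt(dt)) = 1.426281; d = 1/u = 0.701124
p = (exp((r-q)*dt) - d) / (u - d) = 0.476709
Discount per step: exp(-r*dt) = 0.955281
Stock lattice S(k, i) with i counting down-moves:
  k=0: S(0,0) = 9.9400
  k=1: S(1,0) = 14.1772; S(1,1) = 6.9692
  k=2: S(2,0) = 20.2207; S(2,1) = 9.9400; S(2,2) = 4.8863
Terminal payoffs V(N, i) = max(S_T - K, 0):
  V(2,0) = 9.950721; V(2,1) = 0.000000; V(2,2) = 0.000000
Backward induction: V(k, i) = exp(-r*dt) * [p * V(k+1, i) + (1-p) * V(k+1, i+1)].
  V(1,0) = exp(-r*dt) * [p*9.950721 + (1-p)*0.000000] = 4.531464
  V(1,1) = exp(-r*dt) * [p*0.000000 + (1-p)*0.000000] = 0.000000
  V(0,0) = exp(-r*dt) * [p*4.531464 + (1-p)*0.000000] = 2.063586


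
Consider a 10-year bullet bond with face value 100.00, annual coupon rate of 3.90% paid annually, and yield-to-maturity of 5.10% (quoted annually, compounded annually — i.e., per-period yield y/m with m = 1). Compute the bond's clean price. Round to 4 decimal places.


Answer: Price = 90.7788

Derivation:
Coupon per period c = face * coupon_rate / m = 3.900000
Periods per year m = 1; per-period yield y/m = 0.051000
Number of cashflows N = 10
Cashflows (t years, CF_t, discount factor 1/(1+y/m)^(m*t), PV):
  t = 1.0000: CF_t = 3.900000, DF = 0.951475, PV = 3.710752
  t = 2.0000: CF_t = 3.900000, DF = 0.905304, PV = 3.530687
  t = 3.0000: CF_t = 3.900000, DF = 0.861374, PV = 3.359359
  t = 4.0000: CF_t = 3.900000, DF = 0.819576, PV = 3.196346
  t = 5.0000: CF_t = 3.900000, DF = 0.779806, PV = 3.041242
  t = 6.0000: CF_t = 3.900000, DF = 0.741965, PV = 2.893665
  t = 7.0000: CF_t = 3.900000, DF = 0.705961, PV = 2.753250
  t = 8.0000: CF_t = 3.900000, DF = 0.671705, PV = 2.619648
  t = 9.0000: CF_t = 3.900000, DF = 0.639110, PV = 2.492529
  t = 10.0000: CF_t = 103.900000, DF = 0.608097, PV = 63.181275
Price P = sum_t PV_t = 90.778752


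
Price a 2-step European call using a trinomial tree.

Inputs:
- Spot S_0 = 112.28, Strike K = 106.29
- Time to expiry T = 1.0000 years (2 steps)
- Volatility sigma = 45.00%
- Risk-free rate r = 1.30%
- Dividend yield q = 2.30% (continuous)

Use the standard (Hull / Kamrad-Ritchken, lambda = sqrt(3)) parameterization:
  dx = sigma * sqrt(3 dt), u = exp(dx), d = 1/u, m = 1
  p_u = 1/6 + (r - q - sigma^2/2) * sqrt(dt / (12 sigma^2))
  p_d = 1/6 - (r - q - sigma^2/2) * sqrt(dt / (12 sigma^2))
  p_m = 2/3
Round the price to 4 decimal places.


Answer: Price = V(0,0) = 19.5566

Derivation:
dt = T/N = 0.500000; dx = sigma*sqrt(3*dt) = 0.551135
u = exp(dx) = 1.735222; d = 1/u = 0.576295
p_u = 0.116203, p_m = 0.666667, p_d = 0.217131
Discount per step: exp(-r*dt) = 0.993521
Stock lattice S(k, j) with j the centered position index:
  k=0: S(0,+0) = 112.2800
  k=1: S(1,-1) = 64.7064; S(1,+0) = 112.2800; S(1,+1) = 194.8307
  k=2: S(2,-2) = 37.2900; S(2,-1) = 64.7064; S(2,+0) = 112.2800; S(2,+1) = 194.8307; S(2,+2) = 338.0744
Terminal payoffs V(N, j) = max(S_T - K, 0):
  V(2,-2) = 0.000000; V(2,-1) = 0.000000; V(2,+0) = 5.990000; V(2,+1) = 88.540694; V(2,+2) = 231.784449
Backward induction: V(k, j) = exp(-r*dt) * [p_u * V(k+1, j+1) + p_m * V(k+1, j) + p_d * V(k+1, j-1)]
  V(1,-1) = exp(-r*dt) * [p_u*5.990000 + p_m*0.000000 + p_d*0.000000] = 0.691544
  V(1,+0) = exp(-r*dt) * [p_u*88.540694 + p_m*5.990000 + p_d*0.000000] = 14.189464
  V(1,+1) = exp(-r*dt) * [p_u*231.784449 + p_m*88.540694 + p_d*5.990000] = 86.696346
  V(0,+0) = exp(-r*dt) * [p_u*86.696346 + p_m*14.189464 + p_d*0.691544] = 19.556610


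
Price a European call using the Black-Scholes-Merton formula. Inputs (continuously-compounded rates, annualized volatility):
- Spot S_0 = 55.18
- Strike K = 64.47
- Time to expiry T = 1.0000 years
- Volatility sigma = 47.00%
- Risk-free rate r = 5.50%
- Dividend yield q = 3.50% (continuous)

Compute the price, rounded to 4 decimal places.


Answer: Price = 7.1793

Derivation:
d1 = (ln(S/K) + (r - q + 0.5*sigma^2) * T) / (sigma * sqrt(T)) = -0.05350943
d2 = d1 - sigma * sqrt(T) = -0.52350943
exp(-rT) = 0.94648515; exp(-qT) = 0.96560542
C = S_0 * exp(-qT) * N(d1) - K * exp(-rT) * N(d2)
N(d1) = 0.47866301; N(d2) = 0.30030990
C = 55.1800 * 0.96560542 * 0.47866301 - 64.4700 * 0.94648515 * 0.30030990 = 7.1793


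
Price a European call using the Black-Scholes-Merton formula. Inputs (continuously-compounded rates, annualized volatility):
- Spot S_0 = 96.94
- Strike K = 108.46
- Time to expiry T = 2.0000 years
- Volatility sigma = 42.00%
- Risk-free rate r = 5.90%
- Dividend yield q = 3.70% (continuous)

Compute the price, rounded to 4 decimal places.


Answer: Price = 18.7240

Derivation:
d1 = (ln(S/K) + (r - q + 0.5*sigma^2) * T) / (sigma * sqrt(T)) = 0.18201398
d2 = d1 - sigma * sqrt(T) = -0.41195572
exp(-rT) = 0.88869605; exp(-qT) = 0.92867169
C = S_0 * exp(-qT) * N(d1) - K * exp(-rT) * N(d2)
N(d1) = 0.57221412; N(d2) = 0.34018594
C = 96.9400 * 0.92867169 * 0.57221412 - 108.4600 * 0.88869605 * 0.34018594 = 18.7240


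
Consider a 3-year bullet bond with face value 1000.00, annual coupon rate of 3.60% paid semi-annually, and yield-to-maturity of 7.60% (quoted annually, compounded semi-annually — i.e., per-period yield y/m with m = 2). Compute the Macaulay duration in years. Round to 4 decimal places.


Answer: Macaulay duration = 2.8615 years

Derivation:
Coupon per period c = face * coupon_rate / m = 18.000000
Periods per year m = 2; per-period yield y/m = 0.038000
Number of cashflows N = 6
Cashflows (t years, CF_t, discount factor 1/(1+y/m)^(m*t), PV):
  t = 0.5000: CF_t = 18.000000, DF = 0.963391, PV = 17.341040
  t = 1.0000: CF_t = 18.000000, DF = 0.928122, PV = 16.706205
  t = 1.5000: CF_t = 18.000000, DF = 0.894145, PV = 16.094610
  t = 2.0000: CF_t = 18.000000, DF = 0.861411, PV = 15.505404
  t = 2.5000: CF_t = 18.000000, DF = 0.829876, PV = 14.937769
  t = 3.0000: CF_t = 1018.000000, DF = 0.799495, PV = 813.886148
Price P = sum_t PV_t = 894.471176
Macaulay numerator sum_t t * PV_t:
  t * PV_t at t = 0.5000: 8.670520
  t * PV_t at t = 1.0000: 16.706205
  t * PV_t at t = 1.5000: 24.141914
  t * PV_t at t = 2.0000: 31.010808
  t * PV_t at t = 2.5000: 37.344422
  t * PV_t at t = 3.0000: 2441.658443
Macaulay duration D = (sum_t t * PV_t) / P = 2559.532313 / 894.471176 = 2.861503


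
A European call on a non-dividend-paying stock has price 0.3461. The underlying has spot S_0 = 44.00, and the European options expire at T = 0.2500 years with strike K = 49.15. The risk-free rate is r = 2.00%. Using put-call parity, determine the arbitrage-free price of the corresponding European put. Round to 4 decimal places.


Put-call parity: C - P = S_0 * exp(-qT) - K * exp(-rT).
S_0 * exp(-qT) = 44.0000 * 1.00000000 = 44.00000000
K * exp(-rT) = 49.1500 * 0.99501248 = 48.90486335
P = C - S*exp(-qT) + K*exp(-rT)
P = 0.3461 - 44.00000000 + 48.90486335 = 5.2510

Answer: Put price = 5.2510


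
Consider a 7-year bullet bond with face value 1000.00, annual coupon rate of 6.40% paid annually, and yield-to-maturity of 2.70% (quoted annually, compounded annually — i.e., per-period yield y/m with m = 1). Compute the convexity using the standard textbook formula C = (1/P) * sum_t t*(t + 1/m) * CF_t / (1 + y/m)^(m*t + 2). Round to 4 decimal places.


Answer: Convexity = 42.8762

Derivation:
Coupon per period c = face * coupon_rate / m = 64.000000
Periods per year m = 1; per-period yield y/m = 0.027000
Number of cashflows N = 7
Cashflows (t years, CF_t, discount factor 1/(1+y/m)^(m*t), PV):
  t = 1.0000: CF_t = 64.000000, DF = 0.973710, PV = 62.317429
  t = 2.0000: CF_t = 64.000000, DF = 0.948111, PV = 60.679094
  t = 3.0000: CF_t = 64.000000, DF = 0.923185, PV = 59.083830
  t = 4.0000: CF_t = 64.000000, DF = 0.898914, PV = 57.530507
  t = 5.0000: CF_t = 64.000000, DF = 0.875282, PV = 56.018020
  t = 6.0000: CF_t = 64.000000, DF = 0.852270, PV = 54.545297
  t = 7.0000: CF_t = 1064.000000, DF = 0.829864, PV = 882.975235
Price P = sum_t PV_t = 1233.149412
Convexity numerator sum_t t*(t + 1/m) * CF_t / (1+y/m)^(m*t + 2):
  t = 1.0000: term = 118.167661
  t = 2.0000: term = 345.183041
  t = 3.0000: term = 672.216243
  t = 4.0000: term = 1090.905944
  t = 5.0000: term = 1593.338769
  t = 6.0000: term = 2172.029481
  t = 7.0000: term = 46880.870001
Convexity = (1/P) * sum = 52872.711139 / 1233.149412 = 42.876160


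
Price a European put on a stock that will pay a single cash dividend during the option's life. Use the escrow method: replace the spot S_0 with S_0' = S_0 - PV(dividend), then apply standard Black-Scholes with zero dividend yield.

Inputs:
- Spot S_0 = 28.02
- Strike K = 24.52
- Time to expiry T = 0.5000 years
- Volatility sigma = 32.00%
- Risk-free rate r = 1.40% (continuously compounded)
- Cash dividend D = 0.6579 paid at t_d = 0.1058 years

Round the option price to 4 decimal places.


PV(D) = D * exp(-r * t_d) = 0.6579 * 0.99851990 = 0.65692624
S_0' = S_0 - PV(D) = 28.0200 - 0.65692624 = 27.36307376
d1 = (ln(S_0'/K) + (r + sigma^2/2)*T) / (sigma*sqrt(T)) = 0.62890661
d2 = d1 - sigma*sqrt(T) = 0.40263244
exp(-rT) = 0.99302444
N(-d1) = 0.26470510; N(-d2) = 0.34360932
P = K * exp(-rT) * N(-d2) - S_0' * N(-d1) = 24.5200 * 0.99302444 * 0.34360932 - 27.36307376 * 0.26470510 = 1.1234

Answer: Price = 1.1234


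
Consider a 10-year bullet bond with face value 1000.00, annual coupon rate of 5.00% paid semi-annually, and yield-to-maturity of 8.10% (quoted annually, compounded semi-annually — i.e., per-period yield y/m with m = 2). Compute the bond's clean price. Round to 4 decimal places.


Coupon per period c = face * coupon_rate / m = 25.000000
Periods per year m = 2; per-period yield y/m = 0.040500
Number of cashflows N = 20
Cashflows (t years, CF_t, discount factor 1/(1+y/m)^(m*t), PV):
  t = 0.5000: CF_t = 25.000000, DF = 0.961076, PV = 24.026910
  t = 1.0000: CF_t = 25.000000, DF = 0.923668, PV = 23.091696
  t = 1.5000: CF_t = 25.000000, DF = 0.887715, PV = 22.192885
  t = 2.0000: CF_t = 25.000000, DF = 0.853162, PV = 21.329058
  t = 2.5000: CF_t = 25.000000, DF = 0.819954, PV = 20.498854
  t = 3.0000: CF_t = 25.000000, DF = 0.788039, PV = 19.700965
  t = 3.5000: CF_t = 25.000000, DF = 0.757365, PV = 18.934133
  t = 4.0000: CF_t = 25.000000, DF = 0.727886, PV = 18.197148
  t = 4.5000: CF_t = 25.000000, DF = 0.699554, PV = 17.488850
  t = 5.0000: CF_t = 25.000000, DF = 0.672325, PV = 16.808121
  t = 5.5000: CF_t = 25.000000, DF = 0.646156, PV = 16.153888
  t = 6.0000: CF_t = 25.000000, DF = 0.621005, PV = 15.525121
  t = 6.5000: CF_t = 25.000000, DF = 0.596833, PV = 14.920828
  t = 7.0000: CF_t = 25.000000, DF = 0.573602, PV = 14.340055
  t = 7.5000: CF_t = 25.000000, DF = 0.551276, PV = 13.781889
  t = 8.0000: CF_t = 25.000000, DF = 0.529818, PV = 13.245448
  t = 8.5000: CF_t = 25.000000, DF = 0.509196, PV = 12.729888
  t = 9.0000: CF_t = 25.000000, DF = 0.489376, PV = 12.234395
  t = 9.5000: CF_t = 25.000000, DF = 0.470328, PV = 11.758188
  t = 10.0000: CF_t = 1025.000000, DF = 0.452021, PV = 463.321202
Price P = sum_t PV_t = 790.279521

Answer: Price = 790.2795


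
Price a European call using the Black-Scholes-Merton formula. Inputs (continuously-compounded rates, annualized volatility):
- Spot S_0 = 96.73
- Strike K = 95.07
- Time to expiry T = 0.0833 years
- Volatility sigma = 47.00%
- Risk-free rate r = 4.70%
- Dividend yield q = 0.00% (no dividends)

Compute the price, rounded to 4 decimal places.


Answer: Price = 6.2546

Derivation:
d1 = (ln(S/K) + (r - q + 0.5*sigma^2) * T) / (sigma * sqrt(T)) = 0.22429543
d2 = d1 - sigma * sqrt(T) = 0.08864526
exp(-rT) = 0.99609255; exp(-qT) = 1.00000000
C = S_0 * exp(-qT) * N(d1) - K * exp(-rT) * N(d2)
N(d1) = 0.58873629; N(d2) = 0.53531808
C = 96.7300 * 1.00000000 * 0.58873629 - 95.0700 * 0.99609255 * 0.53531808 = 6.2546


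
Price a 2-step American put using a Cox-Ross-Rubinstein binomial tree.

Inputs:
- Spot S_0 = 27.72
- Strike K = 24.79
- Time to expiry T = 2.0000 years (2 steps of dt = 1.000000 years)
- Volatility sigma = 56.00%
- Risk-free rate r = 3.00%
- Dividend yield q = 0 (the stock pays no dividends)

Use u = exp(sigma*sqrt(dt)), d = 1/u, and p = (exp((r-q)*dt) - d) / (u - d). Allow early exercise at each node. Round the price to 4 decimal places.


Answer: Price = V(0,0) = 5.5292

Derivation:
dt = T/N = 1.000000
u = exp(sigma*sqrt(dt)) = 1.750673; d = 1/u = 0.571209
p = (exp((r-q)*dt) - d) / (u - d) = 0.389368
Discount per step: exp(-r*dt) = 0.970446
Stock lattice S(k, i) with i counting down-moves:
  k=0: S(0,0) = 27.7200
  k=1: S(1,0) = 48.5286; S(1,1) = 15.8339
  k=2: S(2,0) = 84.9578; S(2,1) = 27.7200; S(2,2) = 9.0445
Terminal payoffs V(N, i) = max(K - S_T, 0):
  V(2,0) = 0.000000; V(2,1) = 0.000000; V(2,2) = 15.745524
Backward induction: V(k, i) = exp(-r*dt) * [p * V(k+1, i) + (1-p) * V(k+1, i+1)]; then take max(V_cont, immediate exercise) for American.
  V(1,0) = exp(-r*dt) * [p*0.000000 + (1-p)*0.000000] = 0.000000; exercise = 0.000000; V(1,0) = max -> 0.000000
  V(1,1) = exp(-r*dt) * [p*0.000000 + (1-p)*15.745524] = 9.330561; exercise = 8.956085; V(1,1) = max -> 9.330561
  V(0,0) = exp(-r*dt) * [p*0.000000 + (1-p)*9.330561] = 5.529150; exercise = 0.000000; V(0,0) = max -> 5.529150


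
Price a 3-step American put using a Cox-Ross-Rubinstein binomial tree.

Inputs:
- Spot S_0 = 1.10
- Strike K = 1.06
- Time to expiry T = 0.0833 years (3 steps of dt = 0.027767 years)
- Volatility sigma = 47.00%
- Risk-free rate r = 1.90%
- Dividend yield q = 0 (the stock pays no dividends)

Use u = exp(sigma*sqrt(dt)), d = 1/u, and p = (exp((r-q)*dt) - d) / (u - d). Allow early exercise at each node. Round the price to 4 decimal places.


dt = T/N = 0.027767
u = exp(sigma*sqrt(dt)) = 1.081466; d = 1/u = 0.924671
p = (exp((r-q)*dt) - d) / (u - d) = 0.483796
Discount per step: exp(-r*dt) = 0.999473
Stock lattice S(k, i) with i counting down-moves:
  k=0: S(0,0) = 1.1000
  k=1: S(1,0) = 1.1896; S(1,1) = 1.0171
  k=2: S(2,0) = 1.2865; S(2,1) = 1.1000; S(2,2) = 0.9405
  k=3: S(3,0) = 1.3913; S(3,1) = 1.1896; S(3,2) = 1.0171; S(3,3) = 0.8697
Terminal payoffs V(N, i) = max(K - S_T, 0):
  V(3,0) = 0.000000; V(3,1) = 0.000000; V(3,2) = 0.042862; V(3,3) = 0.190331
Backward induction: V(k, i) = exp(-r*dt) * [p * V(k+1, i) + (1-p) * V(k+1, i+1)]; then take max(V_cont, immediate exercise) for American.
  V(2,0) = exp(-r*dt) * [p*0.000000 + (1-p)*0.000000] = 0.000000; exercise = 0.000000; V(2,0) = max -> 0.000000
  V(2,1) = exp(-r*dt) * [p*0.000000 + (1-p)*0.042862] = 0.022114; exercise = 0.000000; V(2,1) = max -> 0.022114
  V(2,2) = exp(-r*dt) * [p*0.042862 + (1-p)*0.190331] = 0.118924; exercise = 0.119483; V(2,2) = max -> 0.119483
  V(1,0) = exp(-r*dt) * [p*0.000000 + (1-p)*0.022114] = 0.011409; exercise = 0.000000; V(1,0) = max -> 0.011409
  V(1,1) = exp(-r*dt) * [p*0.022114 + (1-p)*0.119483] = 0.072338; exercise = 0.042862; V(1,1) = max -> 0.072338
  V(0,0) = exp(-r*dt) * [p*0.011409 + (1-p)*0.072338] = 0.042838; exercise = 0.000000; V(0,0) = max -> 0.042838

Answer: Price = V(0,0) = 0.0428


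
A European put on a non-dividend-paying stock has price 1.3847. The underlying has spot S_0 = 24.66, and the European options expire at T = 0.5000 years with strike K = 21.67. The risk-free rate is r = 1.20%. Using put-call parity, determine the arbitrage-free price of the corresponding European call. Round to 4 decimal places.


Answer: Call price = 4.5043

Derivation:
Put-call parity: C - P = S_0 * exp(-qT) - K * exp(-rT).
S_0 * exp(-qT) = 24.6600 * 1.00000000 = 24.66000000
K * exp(-rT) = 21.6700 * 0.99401796 = 21.54036928
C = P + S*exp(-qT) - K*exp(-rT)
C = 1.3847 + 24.66000000 - 21.54036928 = 4.5043


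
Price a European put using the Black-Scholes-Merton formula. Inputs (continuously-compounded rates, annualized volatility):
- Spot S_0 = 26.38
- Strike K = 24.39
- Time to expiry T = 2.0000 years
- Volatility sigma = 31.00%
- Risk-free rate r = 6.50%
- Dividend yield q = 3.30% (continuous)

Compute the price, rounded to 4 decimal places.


d1 = (ln(S/K) + (r - q + 0.5*sigma^2) * T) / (sigma * sqrt(T)) = 0.54409115
d2 = d1 - sigma * sqrt(T) = 0.10568494
exp(-rT) = 0.87809543; exp(-qT) = 0.93613086
P = K * exp(-rT) * N(-d2) - S_0 * exp(-qT) * N(-d1)
N(-d1) = 0.29318938; N(-d2) = 0.45791616
P = 24.3900 * 0.87809543 * 0.45791616 - 26.3800 * 0.93613086 * 0.29318938 = 2.5667

Answer: Price = 2.5667


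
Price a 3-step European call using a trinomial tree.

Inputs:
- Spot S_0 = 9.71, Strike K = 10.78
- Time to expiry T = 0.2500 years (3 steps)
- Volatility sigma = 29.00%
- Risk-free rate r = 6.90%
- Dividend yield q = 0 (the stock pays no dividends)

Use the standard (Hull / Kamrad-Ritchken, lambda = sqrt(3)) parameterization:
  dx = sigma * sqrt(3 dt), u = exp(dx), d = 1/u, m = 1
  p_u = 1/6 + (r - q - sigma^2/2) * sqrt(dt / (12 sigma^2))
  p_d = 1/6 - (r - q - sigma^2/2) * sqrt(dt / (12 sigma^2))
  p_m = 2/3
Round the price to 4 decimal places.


dt = T/N = 0.083333; dx = sigma*sqrt(3*dt) = 0.145000
u = exp(dx) = 1.156040; d = 1/u = 0.865022
p_u = 0.174411, p_m = 0.666667, p_d = 0.158922
Discount per step: exp(-r*dt) = 0.994266
Stock lattice S(k, j) with j the centered position index:
  k=0: S(0,+0) = 9.7100
  k=1: S(1,-1) = 8.3994; S(1,+0) = 9.7100; S(1,+1) = 11.2251
  k=2: S(2,-2) = 7.2656; S(2,-1) = 8.3994; S(2,+0) = 9.7100; S(2,+1) = 11.2251; S(2,+2) = 12.9767
  k=3: S(3,-3) = 6.2849; S(3,-2) = 7.2656; S(3,-1) = 8.3994; S(3,+0) = 9.7100; S(3,+1) = 11.2251; S(3,+2) = 12.9767; S(3,+3) = 15.0016
Terminal payoffs V(N, j) = max(S_T - K, 0):
  V(3,-3) = 0.000000; V(3,-2) = 0.000000; V(3,-1) = 0.000000; V(3,+0) = 0.000000; V(3,+1) = 0.445144; V(3,+2) = 2.196711; V(3,+3) = 4.221591
Backward induction: V(k, j) = exp(-r*dt) * [p_u * V(k+1, j+1) + p_m * V(k+1, j) + p_d * V(k+1, j-1)]
  V(2,-2) = exp(-r*dt) * [p_u*0.000000 + p_m*0.000000 + p_d*0.000000] = 0.000000
  V(2,-1) = exp(-r*dt) * [p_u*0.000000 + p_m*0.000000 + p_d*0.000000] = 0.000000
  V(2,+0) = exp(-r*dt) * [p_u*0.445144 + p_m*0.000000 + p_d*0.000000] = 0.077193
  V(2,+1) = exp(-r*dt) * [p_u*2.196711 + p_m*0.445144 + p_d*0.000000] = 0.675995
  V(2,+2) = exp(-r*dt) * [p_u*4.221591 + p_m*2.196711 + p_d*0.445144] = 2.258485
  V(1,-1) = exp(-r*dt) * [p_u*0.077193 + p_m*0.000000 + p_d*0.000000] = 0.013386
  V(1,+0) = exp(-r*dt) * [p_u*0.675995 + p_m*0.077193 + p_d*0.000000] = 0.168392
  V(1,+1) = exp(-r*dt) * [p_u*2.258485 + p_m*0.675995 + p_d*0.077193] = 0.851923
  V(0,+0) = exp(-r*dt) * [p_u*0.851923 + p_m*0.168392 + p_d*0.013386] = 0.261465

Answer: Price = V(0,0) = 0.2615


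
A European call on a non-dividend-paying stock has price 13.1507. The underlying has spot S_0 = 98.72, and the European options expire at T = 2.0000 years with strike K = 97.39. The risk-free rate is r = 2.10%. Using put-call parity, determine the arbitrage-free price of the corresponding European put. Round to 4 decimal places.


Put-call parity: C - P = S_0 * exp(-qT) - K * exp(-rT).
S_0 * exp(-qT) = 98.7200 * 1.00000000 = 98.72000000
K * exp(-rT) = 97.3900 * 0.95886978 = 93.38432793
P = C - S*exp(-qT) + K*exp(-rT)
P = 13.1507 - 98.72000000 + 93.38432793 = 7.8150

Answer: Put price = 7.8150


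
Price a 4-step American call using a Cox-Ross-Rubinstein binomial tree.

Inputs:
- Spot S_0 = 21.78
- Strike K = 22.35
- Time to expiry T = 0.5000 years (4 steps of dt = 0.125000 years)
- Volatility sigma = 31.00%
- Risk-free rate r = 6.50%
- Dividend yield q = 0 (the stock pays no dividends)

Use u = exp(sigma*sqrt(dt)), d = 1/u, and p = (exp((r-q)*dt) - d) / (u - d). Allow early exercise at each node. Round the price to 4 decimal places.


Answer: Price = V(0,0) = 1.9451

Derivation:
dt = T/N = 0.125000
u = exp(sigma*sqrt(dt)) = 1.115833; d = 1/u = 0.896191
p = (exp((r-q)*dt) - d) / (u - d) = 0.509770
Discount per step: exp(-r*dt) = 0.991908
Stock lattice S(k, i) with i counting down-moves:
  k=0: S(0,0) = 21.7800
  k=1: S(1,0) = 24.3029; S(1,1) = 19.5190
  k=2: S(2,0) = 27.1179; S(2,1) = 21.7800; S(2,2) = 17.4928
  k=3: S(3,0) = 30.2591; S(3,1) = 24.3029; S(3,2) = 19.5190; S(3,3) = 15.6769
  k=4: S(4,0) = 33.7641; S(4,1) = 27.1179; S(4,2) = 21.7800; S(4,3) = 17.4928; S(4,4) = 14.0495
Terminal payoffs V(N, i) = max(S_T - K, 0):
  V(4,0) = 11.414107; V(4,1) = 4.767932; V(4,2) = 0.000000; V(4,3) = 0.000000; V(4,4) = 0.000000
Backward induction: V(k, i) = exp(-r*dt) * [p * V(k+1, i) + (1-p) * V(k+1, i+1)]; then take max(V_cont, immediate exercise) for American.
  V(3,0) = exp(-r*dt) * [p*11.414107 + (1-p)*4.767932] = 8.089952; exercise = 7.909094; V(3,0) = max -> 8.089952
  V(3,1) = exp(-r*dt) * [p*4.767932 + (1-p)*0.000000] = 2.410879; exercise = 1.952851; V(3,1) = max -> 2.410879
  V(3,2) = exp(-r*dt) * [p*0.000000 + (1-p)*0.000000] = 0.000000; exercise = 0.000000; V(3,2) = max -> 0.000000
  V(3,3) = exp(-r*dt) * [p*0.000000 + (1-p)*0.000000] = 0.000000; exercise = 0.000000; V(3,3) = max -> 0.000000
  V(2,0) = exp(-r*dt) * [p*8.089952 + (1-p)*2.410879] = 5.262963; exercise = 4.767932; V(2,0) = max -> 5.262963
  V(2,1) = exp(-r*dt) * [p*2.410879 + (1-p)*0.000000] = 1.219048; exercise = 0.000000; V(2,1) = max -> 1.219048
  V(2,2) = exp(-r*dt) * [p*0.000000 + (1-p)*0.000000] = 0.000000; exercise = 0.000000; V(2,2) = max -> 0.000000
  V(1,0) = exp(-r*dt) * [p*5.262963 + (1-p)*1.219048] = 3.253967; exercise = 1.952851; V(1,0) = max -> 3.253967
  V(1,1) = exp(-r*dt) * [p*1.219048 + (1-p)*0.000000] = 0.616405; exercise = 0.000000; V(1,1) = max -> 0.616405
  V(0,0) = exp(-r*dt) * [p*3.253967 + (1-p)*0.616405] = 1.945086; exercise = 0.000000; V(0,0) = max -> 1.945086


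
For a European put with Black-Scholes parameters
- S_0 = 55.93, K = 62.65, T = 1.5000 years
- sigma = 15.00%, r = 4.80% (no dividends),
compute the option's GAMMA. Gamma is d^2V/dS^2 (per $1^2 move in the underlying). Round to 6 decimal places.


Answer: Gamma = 0.038480

Derivation:
d1 = -0.1338388812; d2 = -0.3175506119
phi(d1) = 0.3953851380; exp(-qT) = 1.0000000000; exp(-rT) = 0.9305308958
Gamma = exp(-qT) * phi(d1) / (S * sigma * sqrt(T)) = 1.0000000000 * 0.3953851380 / (55.9300 * 0.1500 * 1.2247448714) = 0.038480
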